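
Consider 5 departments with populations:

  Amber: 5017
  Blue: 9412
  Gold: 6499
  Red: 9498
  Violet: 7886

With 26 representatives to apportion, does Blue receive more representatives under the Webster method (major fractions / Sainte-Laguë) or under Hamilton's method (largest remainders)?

Webster

Webster: Amber 3, Blue 7, Gold 4, Red 7, Violet 5.
Hamilton: Amber 3, Blue 6, Gold 5, Red 7, Violet 5.
Blue gets 7 under Webster and 6 under Hamilton.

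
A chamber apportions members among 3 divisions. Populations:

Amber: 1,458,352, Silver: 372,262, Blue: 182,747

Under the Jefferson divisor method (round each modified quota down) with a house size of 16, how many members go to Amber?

12

Standard divisor 2013361/16 ≈ 125835.062; standard quotas: Amber 11.589, Silver 2.958, Blue 1.452.
Rounding down gives 11, 2, 1 = 14 seats, so the divisor must be adjusted.
With modified divisor 116900: modified quotas Amber 12.475, Silver 3.184, Blue 1.563.
Rounding down: Amber 12, Silver 3, Blue 1 (total 16).
Amber receives 12.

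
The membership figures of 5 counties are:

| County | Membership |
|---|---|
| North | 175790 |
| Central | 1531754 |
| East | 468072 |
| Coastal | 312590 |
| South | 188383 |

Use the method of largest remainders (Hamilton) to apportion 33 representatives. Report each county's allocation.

North 2, Central 19, East 6, Coastal 4, South 2

Total 2676589; standard divisor 2676589/33 ≈ 81108.758.
Standard quotas: North 2.1673, Central 18.8852, East 5.7709, Coastal 3.8540, South 2.3226.
Lower quotas: North 2, Central 18, East 5, Coastal 3, South 2 (sum 30, leaving 3 seats).
Remainders in descending order: Central 0.8852, Coastal 0.8540, East 0.7709, South 0.3226, North 0.1673.
The surplus seats go to Central, Coastal, East.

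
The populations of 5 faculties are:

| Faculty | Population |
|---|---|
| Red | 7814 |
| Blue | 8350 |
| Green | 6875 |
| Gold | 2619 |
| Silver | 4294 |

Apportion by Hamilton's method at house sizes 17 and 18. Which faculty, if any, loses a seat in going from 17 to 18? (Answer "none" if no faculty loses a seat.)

At 17 seats: Red 4, Blue 5, Green 4, Gold 2, Silver 2.
At 18 seats: Red 5, Blue 5, Green 4, Gold 1, Silver 3.
Gold drops from 2 to 1.

Gold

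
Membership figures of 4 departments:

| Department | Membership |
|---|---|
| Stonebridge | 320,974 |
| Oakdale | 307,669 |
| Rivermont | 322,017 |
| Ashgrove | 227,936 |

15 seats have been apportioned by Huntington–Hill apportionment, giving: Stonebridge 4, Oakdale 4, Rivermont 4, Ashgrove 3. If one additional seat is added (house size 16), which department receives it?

Priority for the next seat is population ÷ (√(s·(s+1))).
Priorities: Stonebridge 71771.968, Oakdale 68796.880, Rivermont 72005.190, Ashgrove 65799.455.
Highest priority: Rivermont.

Rivermont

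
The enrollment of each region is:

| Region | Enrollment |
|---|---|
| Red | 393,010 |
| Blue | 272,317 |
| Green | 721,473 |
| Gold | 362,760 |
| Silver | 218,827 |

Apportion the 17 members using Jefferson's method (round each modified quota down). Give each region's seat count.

Standard divisor 1968387/17 ≈ 115787.471; standard quotas: Red 3.394, Blue 2.352, Green 6.231, Gold 3.133, Silver 1.890.
Rounding down gives 3, 2, 6, 3, 1 = 15 seats, so the divisor must be adjusted.
With modified divisor 100700: modified quotas Red 3.903, Blue 2.704, Green 7.165, Gold 3.602, Silver 2.173.
Rounding down: Red 3, Blue 2, Green 7, Gold 3, Silver 2 (total 17).

Red: 3; Blue: 2; Green: 7; Gold: 3; Silver: 2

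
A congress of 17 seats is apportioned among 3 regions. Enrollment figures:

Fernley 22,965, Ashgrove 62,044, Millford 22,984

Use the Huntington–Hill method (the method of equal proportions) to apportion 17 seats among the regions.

With divisor 6585: modified quotas Fernley 3.487, Ashgrove 9.422, Millford 3.490.
Geometric-mean thresholds: Fernley √(3·4)=3.464, Ashgrove √(9·10)=9.487, Millford √(3·4)=3.464.
Each quota rounded against its threshold gives Fernley 4, Ashgrove 9, Millford 4 (total 17).

Fernley=4, Ashgrove=9, Millford=4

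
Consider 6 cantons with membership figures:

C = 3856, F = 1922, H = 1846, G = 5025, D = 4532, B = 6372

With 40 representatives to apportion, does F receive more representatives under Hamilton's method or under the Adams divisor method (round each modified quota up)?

Adams

Hamilton: C 7, F 3, H 3, G 8, D 8, B 11.
Adams: C 7, F 4, H 3, G 8, D 8, B 10.
F gets 3 under Hamilton and 4 under Adams.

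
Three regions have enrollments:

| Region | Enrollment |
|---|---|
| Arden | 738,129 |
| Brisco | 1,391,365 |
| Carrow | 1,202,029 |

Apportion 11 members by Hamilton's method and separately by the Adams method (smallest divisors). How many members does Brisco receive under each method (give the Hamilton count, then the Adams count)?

5 and 4

Hamilton: Arden 2, Brisco 5, Carrow 4.
Adams: Arden 3, Brisco 4, Carrow 4.
Brisco gets 5 under Hamilton and 4 under Adams.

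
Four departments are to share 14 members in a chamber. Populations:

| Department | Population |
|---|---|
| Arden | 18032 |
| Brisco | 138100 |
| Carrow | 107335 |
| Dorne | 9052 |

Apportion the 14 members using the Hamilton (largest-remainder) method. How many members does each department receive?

Arden: 1, Brisco: 7, Carrow: 6, Dorne: 0

The standard divisor is 272519/14 ≈ 19465.643.
Standard quotas: Arden 0.9264, Brisco 7.0946, Carrow 5.5141, Dorne 0.4650.
Lower quotas: Arden 0, Brisco 7, Carrow 5, Dorne 0 (sum 12, leaving 2 seats).
Remainders in descending order: Arden 0.9264, Carrow 0.5141, Dorne 0.4650, Brisco 0.0946.
The surplus seats go to Arden, Carrow.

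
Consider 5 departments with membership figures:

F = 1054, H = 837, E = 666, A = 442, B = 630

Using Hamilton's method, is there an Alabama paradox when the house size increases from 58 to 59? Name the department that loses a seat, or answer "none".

At 58 seats: F 17, H 13, E 11, A 7, B 10.
At 59 seats: F 17, H 14, E 11, A 7, B 10.
No department's allocation decreased.

none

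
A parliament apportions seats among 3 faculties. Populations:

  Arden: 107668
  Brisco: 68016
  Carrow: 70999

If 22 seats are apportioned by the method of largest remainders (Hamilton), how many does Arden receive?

Total 246683; standard divisor 246683/22 ≈ 11212.864.
Standard quotas: Arden 9.6022, Brisco 6.0659, Carrow 6.3319.
Lower quotas: Arden 9, Brisco 6, Carrow 6 (sum 21, leaving 1 seat).
Remainders in descending order: Arden 0.6022, Carrow 0.3319, Brisco 0.0659.
The surplus seat goes to Arden.
Arden receives 10.

10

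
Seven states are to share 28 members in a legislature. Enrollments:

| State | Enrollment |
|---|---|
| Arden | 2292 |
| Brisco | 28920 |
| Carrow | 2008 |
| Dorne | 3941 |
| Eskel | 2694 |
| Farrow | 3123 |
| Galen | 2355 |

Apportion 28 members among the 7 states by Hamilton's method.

Arden: 1, Brisco: 18, Carrow: 1, Dorne: 2, Eskel: 2, Farrow: 2, Galen: 2

The standard divisor is 45333/28 ≈ 1619.036.
Standard quotas: Arden 1.4157, Brisco 17.8625, Carrow 1.2402, Dorne 2.4342, Eskel 1.6640, Farrow 1.9289, Galen 1.4546.
Lower quotas: Arden 1, Brisco 17, Carrow 1, Dorne 2, Eskel 1, Farrow 1, Galen 1 (sum 24, leaving 4 seats).
Remainders in descending order: Farrow 0.9289, Brisco 0.8625, Eskel 0.6640, Galen 0.4546, Dorne 0.4342, Arden 0.4157, Carrow 0.2402.
Largest remainders: Farrow, Brisco, Eskel, Galen receive the extra seats.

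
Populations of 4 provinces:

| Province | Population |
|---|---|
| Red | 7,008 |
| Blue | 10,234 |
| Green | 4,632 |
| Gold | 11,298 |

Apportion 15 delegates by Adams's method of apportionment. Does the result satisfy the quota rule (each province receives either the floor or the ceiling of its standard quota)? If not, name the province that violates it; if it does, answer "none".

none

Standard quotas: Red 3.169, Blue 4.628, Green 2.095, Gold 5.109.
Adams allocation: Red 3, Blue 5, Green 2, Gold 5.
Every allocation lies between the lower and upper quota.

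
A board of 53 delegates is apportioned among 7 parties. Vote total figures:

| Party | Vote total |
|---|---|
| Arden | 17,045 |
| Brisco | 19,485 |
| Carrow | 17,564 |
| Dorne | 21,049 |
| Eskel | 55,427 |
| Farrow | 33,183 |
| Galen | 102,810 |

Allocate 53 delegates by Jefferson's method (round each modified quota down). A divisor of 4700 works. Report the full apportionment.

Arden=3, Brisco=4, Carrow=3, Dorne=4, Eskel=11, Farrow=7, Galen=21

With modified divisor 4700: modified quotas Arden 3.627, Brisco 4.146, Carrow 3.737, Dorne 4.479, Eskel 11.793, Farrow 7.060, Galen 21.874.
Rounding down: Arden 3, Brisco 4, Carrow 3, Dorne 4, Eskel 11, Farrow 7, Galen 21 (total 53).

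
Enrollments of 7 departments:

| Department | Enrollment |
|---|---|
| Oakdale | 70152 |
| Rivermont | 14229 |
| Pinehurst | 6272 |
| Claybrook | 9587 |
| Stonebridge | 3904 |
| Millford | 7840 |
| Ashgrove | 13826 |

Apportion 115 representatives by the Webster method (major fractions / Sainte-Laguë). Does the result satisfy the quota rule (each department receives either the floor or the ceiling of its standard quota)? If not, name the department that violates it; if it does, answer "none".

Standard quotas: Oakdale 64.124, Rivermont 13.006, Pinehurst 5.733, Claybrook 8.763, Stonebridge 3.569, Millford 7.166, Ashgrove 12.638.
Webster allocation: Oakdale 63, Rivermont 13, Pinehurst 6, Claybrook 9, Stonebridge 4, Millford 7, Ashgrove 13.
Oakdale has quota 64.124 (lower 64, upper 65) but receives 63 — outside the quota interval.

Oakdale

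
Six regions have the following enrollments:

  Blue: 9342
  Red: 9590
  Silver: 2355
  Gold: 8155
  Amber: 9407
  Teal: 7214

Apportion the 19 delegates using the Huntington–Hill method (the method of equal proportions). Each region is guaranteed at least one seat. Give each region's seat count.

Blue 4, Red 4, Silver 1, Gold 3, Amber 4, Teal 3

With divisor 2525: modified quotas Blue 3.700, Red 3.798, Silver 0.933, Gold 3.230, Amber 3.726, Teal 2.857.
Geometric-mean thresholds: Blue √(3·4)=3.464, Red √(3·4)=3.464, Silver (min 1), Gold √(3·4)=3.464, Amber √(3·4)=3.464, Teal √(2·3)=2.449.
Each quota rounded against its threshold gives Blue 4, Red 4, Silver 1, Gold 3, Amber 4, Teal 3 (total 19).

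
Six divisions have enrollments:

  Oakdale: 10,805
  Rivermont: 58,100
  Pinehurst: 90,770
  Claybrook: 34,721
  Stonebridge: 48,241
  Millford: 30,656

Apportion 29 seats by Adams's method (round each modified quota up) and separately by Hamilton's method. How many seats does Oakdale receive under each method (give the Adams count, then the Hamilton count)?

2 and 1

Adams: Oakdale 2, Rivermont 6, Pinehurst 9, Claybrook 4, Stonebridge 5, Millford 3.
Hamilton: Oakdale 1, Rivermont 6, Pinehurst 10, Claybrook 4, Stonebridge 5, Millford 3.
Oakdale gets 2 under Adams and 1 under Hamilton.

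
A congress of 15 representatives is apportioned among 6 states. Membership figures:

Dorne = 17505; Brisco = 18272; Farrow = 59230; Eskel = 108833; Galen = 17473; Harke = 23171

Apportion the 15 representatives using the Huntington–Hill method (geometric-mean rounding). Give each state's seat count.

Dorne: 1, Brisco: 1, Farrow: 4, Eskel: 7, Galen: 1, Harke: 1

With divisor 16589: modified quotas Dorne 1.055, Brisco 1.101, Farrow 3.570, Eskel 6.561, Galen 1.053, Harke 1.397.
Geometric-mean thresholds: Dorne √(1·2)=1.414, Brisco √(1·2)=1.414, Farrow √(3·4)=3.464, Eskel √(6·7)=6.481, Galen √(1·2)=1.414, Harke √(1·2)=1.414.
Each quota rounded against its threshold gives Dorne 1, Brisco 1, Farrow 4, Eskel 7, Galen 1, Harke 1 (total 15).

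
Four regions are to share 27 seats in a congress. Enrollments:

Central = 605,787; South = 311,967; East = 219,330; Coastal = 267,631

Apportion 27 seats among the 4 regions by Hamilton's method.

The standard divisor is 1404715/27 ≈ 52026.481.
Standard quotas: Central 11.6438, South 5.9963, East 4.2157, Coastal 5.1441.
Lower quotas: Central 11, South 5, East 4, Coastal 5 (sum 25, leaving 2 seats).
Remainders in descending order: South 0.9963, Central 0.6438, East 0.2157, Coastal 0.1441.
Largest remainders: South, Central receive the extra seats.

Central 12; South 6; East 4; Coastal 5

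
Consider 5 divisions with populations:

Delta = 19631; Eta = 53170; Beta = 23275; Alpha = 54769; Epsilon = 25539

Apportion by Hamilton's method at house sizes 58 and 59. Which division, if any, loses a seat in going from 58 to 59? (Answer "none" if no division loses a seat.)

none

At 58 seats: Delta 6, Eta 18, Beta 8, Alpha 18, Epsilon 8.
At 59 seats: Delta 7, Eta 18, Beta 8, Alpha 18, Epsilon 8.
No division's allocation decreased.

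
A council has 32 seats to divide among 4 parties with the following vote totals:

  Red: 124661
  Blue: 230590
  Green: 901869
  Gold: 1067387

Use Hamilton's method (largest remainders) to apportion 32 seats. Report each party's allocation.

Red 2; Blue 3; Green 12; Gold 15

Total 2324507; standard divisor 2324507/32 ≈ 72640.844.
Standard quotas: Red 1.7161, Blue 3.1744, Green 12.4155, Gold 14.6940.
Lower quotas: Red 1, Blue 3, Green 12, Gold 14 (sum 30, leaving 2 seats).
Remainders in descending order: Red 0.7161, Gold 0.6940, Green 0.4155, Blue 0.1744.
The surplus seats go to Red, Gold.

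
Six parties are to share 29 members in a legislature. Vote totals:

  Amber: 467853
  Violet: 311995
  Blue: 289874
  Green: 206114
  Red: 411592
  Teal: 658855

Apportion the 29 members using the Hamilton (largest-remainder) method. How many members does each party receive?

Standard divisor: 2346283 ÷ 29 ≈ 80906.31.
Standard quotas: Amber 5.7827, Violet 3.8563, Blue 3.5828, Green 2.5476, Red 5.0873, Teal 8.1434.
Lower quotas: Amber 5, Violet 3, Blue 3, Green 2, Red 5, Teal 8 (sum 26, leaving 3 seats).
Remainders in descending order: Violet 0.8563, Amber 0.7827, Blue 0.5828, Green 0.5476, Teal 0.1434, Red 0.0873.
Largest remainders: Violet, Amber, Blue receive the extra seats.

Amber 6, Violet 4, Blue 4, Green 2, Red 5, Teal 8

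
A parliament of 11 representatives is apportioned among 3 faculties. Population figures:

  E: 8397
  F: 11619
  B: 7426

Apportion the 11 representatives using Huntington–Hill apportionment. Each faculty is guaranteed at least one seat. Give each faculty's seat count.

With divisor 2511: modified quotas E 3.344, F 4.627, B 2.957.
Geometric-mean thresholds: E √(3·4)=3.464, F √(4·5)=4.472, B √(2·3)=2.449.
Each quota rounded against its threshold gives E 3, F 5, B 3 (total 11).

E 3, F 5, B 3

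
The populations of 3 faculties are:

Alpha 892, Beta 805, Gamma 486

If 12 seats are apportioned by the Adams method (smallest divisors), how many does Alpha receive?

Standard divisor 2183/12 ≈ 181.917; standard quotas: Alpha 4.903, Beta 4.425, Gamma 2.672.
Rounding up gives 5, 5, 3 = 13 seats, so the divisor must be adjusted.
With modified divisor 210: modified quotas Alpha 4.248, Beta 3.833, Gamma 2.314.
Rounding up: Alpha 5, Beta 4, Gamma 3 (total 12).
Alpha receives 5.

5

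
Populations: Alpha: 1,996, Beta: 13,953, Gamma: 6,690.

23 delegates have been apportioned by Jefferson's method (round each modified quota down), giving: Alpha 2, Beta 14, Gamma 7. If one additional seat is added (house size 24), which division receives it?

Priority for the next seat is population ÷ (current seats + 1).
Priorities: Alpha 665.333, Beta 930.200, Gamma 836.250.
Highest priority: Beta.

Beta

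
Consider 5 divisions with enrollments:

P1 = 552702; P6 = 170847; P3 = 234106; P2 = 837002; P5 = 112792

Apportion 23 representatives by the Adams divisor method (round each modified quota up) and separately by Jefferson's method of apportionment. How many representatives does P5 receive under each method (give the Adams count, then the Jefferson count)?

2 and 1

Adams: P1 6, P6 2, P3 3, P2 10, P5 2.
Jefferson: P1 7, P6 2, P3 3, P2 10, P5 1.
P5 gets 2 under Adams and 1 under Jefferson.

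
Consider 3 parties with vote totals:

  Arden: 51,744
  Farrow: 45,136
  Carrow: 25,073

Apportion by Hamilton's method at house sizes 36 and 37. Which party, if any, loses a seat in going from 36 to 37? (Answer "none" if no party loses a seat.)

At 36 seats: Arden 15, Farrow 13, Carrow 8.
At 37 seats: Arden 16, Farrow 14, Carrow 7.
Carrow drops from 8 to 7.

Carrow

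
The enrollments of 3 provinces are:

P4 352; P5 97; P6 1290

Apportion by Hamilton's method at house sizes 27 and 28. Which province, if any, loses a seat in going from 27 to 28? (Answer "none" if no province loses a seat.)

At 27 seats: P4 5, P5 2, P6 20.
At 28 seats: P4 6, P5 1, P6 21.
P5 drops from 2 to 1.

P5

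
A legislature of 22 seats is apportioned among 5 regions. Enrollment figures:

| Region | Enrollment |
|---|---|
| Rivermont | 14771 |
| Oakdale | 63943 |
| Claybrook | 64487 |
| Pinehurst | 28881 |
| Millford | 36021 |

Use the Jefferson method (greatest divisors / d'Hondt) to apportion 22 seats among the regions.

Rivermont 1, Oakdale 7, Claybrook 7, Pinehurst 3, Millford 4

Standard divisor 208103/22 ≈ 9459.227; standard quotas: Rivermont 1.562, Oakdale 6.760, Claybrook 6.817, Pinehurst 3.053, Millford 3.808.
Rounding down gives 1, 6, 6, 3, 3 = 19 seats, so the divisor must be adjusted.
With modified divisor 8500: modified quotas Rivermont 1.738, Oakdale 7.523, Claybrook 7.587, Pinehurst 3.398, Millford 4.238.
Rounding down: Rivermont 1, Oakdale 7, Claybrook 7, Pinehurst 3, Millford 4 (total 22).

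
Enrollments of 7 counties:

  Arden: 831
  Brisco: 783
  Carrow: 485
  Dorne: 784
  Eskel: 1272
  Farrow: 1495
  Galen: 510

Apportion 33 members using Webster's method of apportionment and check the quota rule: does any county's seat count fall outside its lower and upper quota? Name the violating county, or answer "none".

none

Standard quotas: Arden 4.452, Brisco 4.195, Carrow 2.598, Dorne 4.200, Eskel 6.814, Farrow 8.009, Galen 2.732.
Webster allocation: Arden 4, Brisco 4, Carrow 3, Dorne 4, Eskel 7, Farrow 8, Galen 3.
Every allocation lies between the lower and upper quota.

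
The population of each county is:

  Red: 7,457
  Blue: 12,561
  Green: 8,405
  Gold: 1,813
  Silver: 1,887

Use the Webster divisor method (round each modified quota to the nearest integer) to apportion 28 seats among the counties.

Standard divisor 32123/28 ≈ 1147.25; standard quotas: Red 6.500, Blue 10.949, Green 7.326, Gold 1.580, Silver 1.645.
Rounding to the nearest integer gives Red 6, Blue 11, Green 7, Gold 2, Silver 2 — total 28, matching the house size, so no adjustment is needed.

Red: 6, Blue: 11, Green: 7, Gold: 2, Silver: 2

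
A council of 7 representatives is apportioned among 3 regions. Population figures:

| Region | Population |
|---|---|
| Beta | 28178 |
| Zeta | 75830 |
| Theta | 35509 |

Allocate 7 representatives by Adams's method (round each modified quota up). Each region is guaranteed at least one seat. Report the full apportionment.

Standard divisor 139517/7 ≈ 19931; standard quotas: Beta 1.414, Zeta 3.805, Theta 1.782.
Rounding up gives 2, 4, 2 = 8 seats, so the divisor must be adjusted.
With modified divisor 26700: modified quotas Beta 1.055, Zeta 2.840, Theta 1.330.
Rounding up: Beta 2, Zeta 3, Theta 2 (total 7).

Beta 2, Zeta 3, Theta 2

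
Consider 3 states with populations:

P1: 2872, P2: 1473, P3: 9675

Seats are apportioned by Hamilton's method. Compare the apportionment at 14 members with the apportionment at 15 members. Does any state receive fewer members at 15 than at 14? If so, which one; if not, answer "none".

none

At 14 seats: P1 3, P2 1, P3 10.
At 15 seats: P1 3, P2 2, P3 10.
No state's allocation decreased.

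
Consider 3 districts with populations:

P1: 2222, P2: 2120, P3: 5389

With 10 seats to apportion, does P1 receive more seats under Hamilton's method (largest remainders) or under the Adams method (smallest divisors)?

Adams

Hamilton: P1 2, P2 2, P3 6.
Adams: P1 3, P2 2, P3 5.
P1 gets 2 under Hamilton and 3 under Adams.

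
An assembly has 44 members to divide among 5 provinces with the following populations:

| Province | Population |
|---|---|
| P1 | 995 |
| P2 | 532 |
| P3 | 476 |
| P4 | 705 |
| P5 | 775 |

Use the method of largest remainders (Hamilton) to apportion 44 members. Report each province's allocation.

The standard divisor is 3483/44 ≈ 79.159.
Standard quotas: P1 12.570, P2 6.721, P3 6.013, P4 8.906, P5 9.790.
Lower quotas: P1 12, P2 6, P3 6, P4 8, P5 9 (sum 41, leaving 3 seats).
Remainders in descending order: P4 0.906, P5 0.790, P2 0.721, P1 0.570, P3 0.013.
Largest remainders: P4, P5, P2 receive the extra seats.

P1=12, P2=7, P3=6, P4=9, P5=10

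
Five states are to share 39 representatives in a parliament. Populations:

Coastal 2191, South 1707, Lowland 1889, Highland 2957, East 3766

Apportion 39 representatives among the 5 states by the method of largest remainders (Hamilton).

Coastal: 7, South: 5, Lowland: 6, Highland: 9, East: 12

The standard divisor is 12510/39 ≈ 320.769.
Standard quotas: Coastal 6.830, South 5.322, Lowland 5.889, Highland 9.218, East 11.741.
Lower quotas: Coastal 6, South 5, Lowland 5, Highland 9, East 11 (sum 36, leaving 3 seats).
Remainders in descending order: Lowland 0.889, Coastal 0.830, East 0.741, South 0.322, Highland 0.218.
The surplus seats go to Lowland, Coastal, East.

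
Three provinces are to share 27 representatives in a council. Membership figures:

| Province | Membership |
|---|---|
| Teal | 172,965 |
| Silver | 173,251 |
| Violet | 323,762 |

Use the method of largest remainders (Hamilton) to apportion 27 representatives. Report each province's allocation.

Teal=7; Silver=7; Violet=13

Total 669978; standard divisor 669978/27 = 24814.
Standard quotas: Teal 6.9705, Silver 6.9820, Violet 13.0476.
Lower quotas: Teal 6, Silver 6, Violet 13 (sum 25, leaving 2 seats).
Remainders in descending order: Silver 0.9820, Teal 0.9705, Violet 0.0476.
The surplus seats go to Silver, Teal.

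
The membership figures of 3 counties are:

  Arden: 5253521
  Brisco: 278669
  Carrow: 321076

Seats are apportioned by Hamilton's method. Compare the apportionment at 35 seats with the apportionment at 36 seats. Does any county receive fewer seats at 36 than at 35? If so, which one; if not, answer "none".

none

At 35 seats: Arden 31, Brisco 2, Carrow 2.
At 36 seats: Arden 32, Brisco 2, Carrow 2.
No county's allocation decreased.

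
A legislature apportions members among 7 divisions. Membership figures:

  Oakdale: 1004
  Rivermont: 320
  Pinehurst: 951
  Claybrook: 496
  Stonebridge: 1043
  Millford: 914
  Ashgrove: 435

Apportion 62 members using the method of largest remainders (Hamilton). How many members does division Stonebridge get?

13

Standard divisor: 5163 ÷ 62 ≈ 83.274.
Standard quotas: Oakdale 12.057, Rivermont 3.843, Pinehurst 11.420, Claybrook 5.956, Stonebridge 12.525, Millford 10.976, Ashgrove 5.224.
Lower quotas: Oakdale 12, Rivermont 3, Pinehurst 11, Claybrook 5, Stonebridge 12, Millford 10, Ashgrove 5 (sum 58, leaving 4 seats).
Remainders in descending order: Millford 0.976, Claybrook 0.956, Rivermont 0.843, Stonebridge 0.525, Pinehurst 0.420, Ashgrove 0.224, Oakdale 0.057.
Largest remainders: Millford, Claybrook, Rivermont, Stonebridge receive the extra seats.
Stonebridge receives 13.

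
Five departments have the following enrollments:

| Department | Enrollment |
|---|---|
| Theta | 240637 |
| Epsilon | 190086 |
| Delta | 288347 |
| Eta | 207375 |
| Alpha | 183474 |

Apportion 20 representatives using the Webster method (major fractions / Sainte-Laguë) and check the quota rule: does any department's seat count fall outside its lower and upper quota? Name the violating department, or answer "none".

Standard quotas: Theta 4.336, Epsilon 3.425, Delta 5.196, Eta 3.737, Alpha 3.306.
Webster allocation: Theta 4, Epsilon 4, Delta 5, Eta 4, Alpha 3.
Every allocation lies between the lower and upper quota.

none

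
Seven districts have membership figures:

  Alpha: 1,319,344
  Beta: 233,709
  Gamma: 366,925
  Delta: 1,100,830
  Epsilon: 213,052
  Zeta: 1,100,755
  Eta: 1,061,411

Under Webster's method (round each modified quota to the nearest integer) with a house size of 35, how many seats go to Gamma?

Standard divisor 5396026/35 ≈ 154172.171; standard quotas: Alpha 8.558, Beta 1.516, Gamma 2.380, Delta 7.140, Epsilon 1.382, Zeta 7.140, Eta 6.885.
Rounding to the nearest integer gives Alpha 9, Beta 2, Gamma 2, Delta 7, Epsilon 1, Zeta 7, Eta 7 — total 35, matching the house size, so no adjustment is needed.
Gamma receives 2.

2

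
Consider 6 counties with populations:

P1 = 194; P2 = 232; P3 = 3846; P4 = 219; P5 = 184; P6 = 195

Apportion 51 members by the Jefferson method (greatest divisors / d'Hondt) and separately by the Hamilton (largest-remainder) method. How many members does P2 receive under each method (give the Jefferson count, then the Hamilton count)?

2 and 3

Jefferson: P1 2, P2 2, P3 41, P4 2, P5 2, P6 2.
Hamilton: P1 2, P2 3, P3 40, P4 2, P5 2, P6 2.
P2 gets 2 under Jefferson and 3 under Hamilton.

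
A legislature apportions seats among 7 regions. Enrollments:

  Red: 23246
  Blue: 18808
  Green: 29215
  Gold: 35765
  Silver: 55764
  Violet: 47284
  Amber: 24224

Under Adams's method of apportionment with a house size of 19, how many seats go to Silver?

Standard divisor 234306/19 ≈ 12331.895; standard quotas: Red 1.885, Blue 1.525, Green 2.369, Gold 2.900, Silver 4.522, Violet 3.834, Amber 1.964.
Rounding up gives 2, 2, 3, 3, 5, 4, 2 = 21 seats, so the divisor must be adjusted.
With modified divisor 15200: modified quotas Red 1.529, Blue 1.237, Green 1.922, Gold 2.353, Silver 3.669, Violet 3.111, Amber 1.594.
Rounding up: Red 2, Blue 2, Green 2, Gold 3, Silver 4, Violet 4, Amber 2 (total 19).
Silver receives 4.

4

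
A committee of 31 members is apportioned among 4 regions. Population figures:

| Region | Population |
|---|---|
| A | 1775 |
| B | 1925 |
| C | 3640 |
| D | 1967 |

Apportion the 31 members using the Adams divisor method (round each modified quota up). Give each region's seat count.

A=6, B=6, C=12, D=7

Standard divisor 9307/31 ≈ 300.226; standard quotas: A 5.912, B 6.412, C 12.124, D 6.552.
Rounding up gives 6, 7, 13, 7 = 33 seats, so the divisor must be adjusted.
With modified divisor 324: modified quotas A 5.478, B 5.941, C 11.235, D 6.071.
Rounding up: A 6, B 6, C 12, D 7 (total 31).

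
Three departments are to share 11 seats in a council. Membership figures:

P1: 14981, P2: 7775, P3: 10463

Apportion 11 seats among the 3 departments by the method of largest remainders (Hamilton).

Standard divisor: 33219 ÷ 11 ≈ 3019.909.
Standard quotas: P1 4.9607, P2 2.5746, P3 3.4647.
Lower quotas: P1 4, P2 2, P3 3 (sum 9, leaving 2 seats).
Remainders in descending order: P1 0.9607, P2 0.5746, P3 0.4647.
The surplus seats go to P1, P2.

P1 5, P2 3, P3 3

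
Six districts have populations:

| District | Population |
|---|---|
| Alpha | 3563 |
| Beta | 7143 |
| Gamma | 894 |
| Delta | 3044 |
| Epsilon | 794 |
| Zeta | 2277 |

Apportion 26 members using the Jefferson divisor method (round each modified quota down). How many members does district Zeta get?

Standard divisor 17715/26 ≈ 681.346; standard quotas: Alpha 5.229, Beta 10.484, Gamma 1.312, Delta 4.468, Epsilon 1.165, Zeta 3.342.
Rounding down gives 5, 10, 1, 4, 1, 3 = 24 seats, so the divisor must be adjusted.
With modified divisor 600: modified quotas Alpha 5.938, Beta 11.905, Gamma 1.490, Delta 5.073, Epsilon 1.323, Zeta 3.795.
Rounding down: Alpha 5, Beta 11, Gamma 1, Delta 5, Epsilon 1, Zeta 3 (total 26).
Zeta receives 3.

3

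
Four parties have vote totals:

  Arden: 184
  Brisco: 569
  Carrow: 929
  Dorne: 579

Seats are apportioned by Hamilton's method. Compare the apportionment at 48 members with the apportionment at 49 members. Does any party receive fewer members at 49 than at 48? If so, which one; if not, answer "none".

none

At 48 seats: Arden 4, Brisco 12, Carrow 20, Dorne 12.
At 49 seats: Arden 4, Brisco 12, Carrow 20, Dorne 13.
No party's allocation decreased.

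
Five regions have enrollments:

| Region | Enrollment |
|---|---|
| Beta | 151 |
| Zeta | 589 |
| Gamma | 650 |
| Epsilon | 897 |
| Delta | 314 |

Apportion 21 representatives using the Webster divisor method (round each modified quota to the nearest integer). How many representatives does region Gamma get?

5

Standard divisor 2601/21 ≈ 123.857; standard quotas: Beta 1.219, Zeta 4.755, Gamma 5.248, Epsilon 7.242, Delta 2.535.
Rounding to the nearest integer gives Beta 1, Zeta 5, Gamma 5, Epsilon 7, Delta 3 — total 21, matching the house size, so no adjustment is needed.
Gamma receives 5.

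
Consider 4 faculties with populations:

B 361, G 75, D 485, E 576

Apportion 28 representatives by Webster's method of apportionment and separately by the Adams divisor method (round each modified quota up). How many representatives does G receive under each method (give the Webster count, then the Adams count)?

Webster: B 7, G 1, D 9, E 11.
Adams: B 7, G 2, D 9, E 10.
G gets 1 under Webster and 2 under Adams.

1 and 2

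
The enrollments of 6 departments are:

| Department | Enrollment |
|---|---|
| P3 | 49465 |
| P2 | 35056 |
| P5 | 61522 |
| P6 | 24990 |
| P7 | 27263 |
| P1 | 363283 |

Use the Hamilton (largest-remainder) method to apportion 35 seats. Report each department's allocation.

Total 561579; standard divisor 561579/35 ≈ 16045.114.
Standard quotas: P3 3.0829, P2 2.1848, P5 3.8343, P6 1.5575, P7 1.6991, P1 22.6413.
Lower quotas: P3 3, P2 2, P5 3, P6 1, P7 1, P1 22 (sum 32, leaving 3 seats).
Remainders in descending order: P5 0.8343, P7 0.6991, P1 0.6413, P6 0.5575, P2 0.1848, P3 0.0829.
Largest remainders: P5, P7, P1 receive the extra seats.

P3 3; P2 2; P5 4; P6 1; P7 2; P1 23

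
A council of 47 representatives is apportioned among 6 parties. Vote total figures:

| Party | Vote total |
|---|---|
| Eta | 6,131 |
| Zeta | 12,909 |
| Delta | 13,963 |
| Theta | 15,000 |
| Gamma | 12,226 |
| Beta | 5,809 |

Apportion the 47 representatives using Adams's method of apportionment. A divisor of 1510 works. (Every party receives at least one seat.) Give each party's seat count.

With modified divisor 1510: modified quotas Eta 4.060, Zeta 8.549, Delta 9.247, Theta 9.934, Gamma 8.097, Beta 3.847.
Rounding up: Eta 5, Zeta 9, Delta 10, Theta 10, Gamma 9, Beta 4 (total 47).

Eta: 5, Zeta: 9, Delta: 10, Theta: 10, Gamma: 9, Beta: 4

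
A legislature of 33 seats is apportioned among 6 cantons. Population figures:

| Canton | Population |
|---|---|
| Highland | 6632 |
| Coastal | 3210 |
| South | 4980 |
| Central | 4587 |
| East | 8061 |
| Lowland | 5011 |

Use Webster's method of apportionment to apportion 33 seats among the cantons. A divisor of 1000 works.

With modified divisor 1000: modified quotas Highland 6.632, Coastal 3.210, South 4.980, Central 4.587, East 8.061, Lowland 5.011.
Rounding to the nearest integer: Highland 7, Coastal 3, South 5, Central 5, East 8, Lowland 5 (total 33).

Highland 7, Coastal 3, South 5, Central 5, East 8, Lowland 5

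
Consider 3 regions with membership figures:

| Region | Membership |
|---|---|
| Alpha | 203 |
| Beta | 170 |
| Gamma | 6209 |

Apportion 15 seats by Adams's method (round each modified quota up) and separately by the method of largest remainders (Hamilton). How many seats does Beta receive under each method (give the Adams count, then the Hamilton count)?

1 and 0

Adams: Alpha 1, Beta 1, Gamma 13.
Hamilton: Alpha 1, Beta 0, Gamma 14.
Beta gets 1 under Adams and 0 under Hamilton.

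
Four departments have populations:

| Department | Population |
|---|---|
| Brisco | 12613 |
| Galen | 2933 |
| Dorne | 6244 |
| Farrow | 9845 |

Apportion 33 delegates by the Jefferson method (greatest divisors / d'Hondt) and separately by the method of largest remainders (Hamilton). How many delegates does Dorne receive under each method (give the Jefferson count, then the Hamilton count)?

6 and 7

Jefferson: Brisco 14, Galen 3, Dorne 6, Farrow 10.
Hamilton: Brisco 13, Galen 3, Dorne 7, Farrow 10.
Dorne gets 6 under Jefferson and 7 under Hamilton.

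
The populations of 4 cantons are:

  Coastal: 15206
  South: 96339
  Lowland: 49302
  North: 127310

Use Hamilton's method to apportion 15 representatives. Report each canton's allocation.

Standard divisor: 288157 ÷ 15 ≈ 19210.467.
Standard quotas: Coastal 0.7915, South 5.0149, Lowland 2.5664, North 6.6271.
Lower quotas: Coastal 0, South 5, Lowland 2, North 6 (sum 13, leaving 2 seats).
Remainders in descending order: Coastal 0.7915, North 0.6271, Lowland 0.5664, South 0.0149.
Largest remainders: Coastal, North receive the extra seats.

Coastal 1, South 5, Lowland 2, North 7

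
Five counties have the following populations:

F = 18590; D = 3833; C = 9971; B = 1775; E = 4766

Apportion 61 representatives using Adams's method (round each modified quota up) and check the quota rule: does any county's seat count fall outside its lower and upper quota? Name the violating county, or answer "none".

Standard quotas: F 29.125, D 6.005, C 15.622, B 2.781, E 7.467.
Adams allocation: F 28, D 6, C 16, B 3, E 8.
F has quota 29.125 (lower 29, upper 30) but receives 28 — outside the quota interval.

F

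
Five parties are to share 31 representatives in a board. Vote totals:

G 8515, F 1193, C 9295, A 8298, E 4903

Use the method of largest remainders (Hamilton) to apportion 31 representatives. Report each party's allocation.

G=8, F=1, C=9, A=8, E=5

Total 32204; standard divisor 32204/31 ≈ 1038.839.
Standard quotas: G 8.1967, F 1.1484, C 8.9475, A 7.9878, E 4.7197.
Lower quotas: G 8, F 1, C 8, A 7, E 4 (sum 28, leaving 3 seats).
Remainders in descending order: A 0.9878, C 0.9475, E 0.7197, G 0.1967, F 0.1484.
Largest remainders: A, C, E receive the extra seats.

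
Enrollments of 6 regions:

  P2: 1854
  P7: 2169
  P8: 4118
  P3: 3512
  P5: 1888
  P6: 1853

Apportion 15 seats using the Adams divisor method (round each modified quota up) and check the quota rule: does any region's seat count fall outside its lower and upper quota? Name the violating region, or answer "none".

none

Standard quotas: P2 1.807, P7 2.113, P8 4.013, P3 3.422, P5 1.840, P6 1.806.
Adams allocation: P2 2, P7 2, P8 4, P3 3, P5 2, P6 2.
Every allocation lies between the lower and upper quota.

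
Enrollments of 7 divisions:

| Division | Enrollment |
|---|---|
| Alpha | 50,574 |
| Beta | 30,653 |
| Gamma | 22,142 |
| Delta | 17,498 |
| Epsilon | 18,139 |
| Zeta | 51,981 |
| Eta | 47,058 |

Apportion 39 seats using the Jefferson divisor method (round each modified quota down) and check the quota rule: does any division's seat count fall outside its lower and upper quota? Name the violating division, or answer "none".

none

Standard quotas: Alpha 8.286, Beta 5.022, Gamma 3.628, Delta 2.867, Epsilon 2.972, Zeta 8.516, Eta 7.710.
Jefferson allocation: Alpha 8, Beta 5, Gamma 3, Delta 3, Epsilon 3, Zeta 9, Eta 8.
Every allocation lies between the lower and upper quota.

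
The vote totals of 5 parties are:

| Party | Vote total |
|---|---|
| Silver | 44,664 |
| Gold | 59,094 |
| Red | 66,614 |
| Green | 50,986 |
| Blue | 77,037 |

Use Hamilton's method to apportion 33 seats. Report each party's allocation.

The standard divisor is 298395/33 ≈ 9042.273.
Standard quotas: Silver 4.9395, Gold 6.5353, Red 7.3670, Green 5.6386, Blue 8.5197.
Lower quotas: Silver 4, Gold 6, Red 7, Green 5, Blue 8 (sum 30, leaving 3 seats).
Remainders in descending order: Silver 0.9395, Green 0.6386, Gold 0.5353, Blue 0.5197, Red 0.3670.
Largest remainders: Silver, Green, Gold receive the extra seats.

Silver 5; Gold 7; Red 7; Green 6; Blue 8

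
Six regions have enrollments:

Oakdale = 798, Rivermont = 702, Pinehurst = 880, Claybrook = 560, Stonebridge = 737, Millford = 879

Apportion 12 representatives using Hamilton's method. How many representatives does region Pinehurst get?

The standard divisor is 4556/12 ≈ 379.667.
Standard quotas: Oakdale 2.102, Rivermont 1.849, Pinehurst 2.318, Claybrook 1.475, Stonebridge 1.941, Millford 2.315.
Lower quotas: Oakdale 2, Rivermont 1, Pinehurst 2, Claybrook 1, Stonebridge 1, Millford 2 (sum 9, leaving 3 seats).
Remainders in descending order: Stonebridge 0.941, Rivermont 0.849, Claybrook 0.475, Pinehurst 0.318, Millford 0.315, Oakdale 0.102.
Largest remainders: Stonebridge, Rivermont, Claybrook receive the extra seats.
Pinehurst receives 2.

2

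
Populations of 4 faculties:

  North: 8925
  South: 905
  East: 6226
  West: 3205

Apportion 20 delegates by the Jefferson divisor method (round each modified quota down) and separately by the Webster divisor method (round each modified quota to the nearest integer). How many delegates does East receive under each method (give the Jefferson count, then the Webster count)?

6 and 7

Jefferson: North 10, South 1, East 6, West 3.
Webster: North 9, South 1, East 7, West 3.
East gets 6 under Jefferson and 7 under Webster.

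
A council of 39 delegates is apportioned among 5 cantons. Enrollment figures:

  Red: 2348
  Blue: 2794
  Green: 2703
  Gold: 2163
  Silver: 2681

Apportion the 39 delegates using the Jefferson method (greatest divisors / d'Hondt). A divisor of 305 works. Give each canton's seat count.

With modified divisor 305: modified quotas Red 7.698, Blue 9.161, Green 8.862, Gold 7.092, Silver 8.790.
Rounding down: Red 7, Blue 9, Green 8, Gold 7, Silver 8 (total 39).

Red 7, Blue 9, Green 8, Gold 7, Silver 8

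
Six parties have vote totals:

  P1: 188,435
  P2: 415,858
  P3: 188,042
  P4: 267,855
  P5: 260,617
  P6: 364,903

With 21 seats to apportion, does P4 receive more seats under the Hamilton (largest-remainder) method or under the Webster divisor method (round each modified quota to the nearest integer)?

Hamilton: P1 3, P2 5, P3 2, P4 3, P5 3, P6 5.
Webster: P1 2, P2 5, P3 2, P4 4, P5 3, P6 5.
P4 gets 3 under Hamilton and 4 under Webster.

Webster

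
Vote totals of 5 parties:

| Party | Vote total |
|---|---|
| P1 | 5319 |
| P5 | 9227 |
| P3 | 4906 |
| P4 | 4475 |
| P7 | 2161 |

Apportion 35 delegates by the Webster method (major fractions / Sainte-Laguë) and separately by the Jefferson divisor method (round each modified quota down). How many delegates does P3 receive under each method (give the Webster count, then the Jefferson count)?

Webster: P1 7, P5 12, P3 7, P4 6, P7 3.
Jefferson: P1 7, P5 13, P3 6, P4 6, P7 3.
P3 gets 7 under Webster and 6 under Jefferson.

7 and 6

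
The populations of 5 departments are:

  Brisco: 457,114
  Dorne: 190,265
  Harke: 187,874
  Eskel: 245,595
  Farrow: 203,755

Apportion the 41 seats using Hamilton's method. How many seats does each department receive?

The standard divisor is 1284603/41 ≈ 31331.78.
Standard quotas: Brisco 14.5895, Dorne 6.0726, Harke 5.9963, Eskel 7.8385, Farrow 6.5031.
Lower quotas: Brisco 14, Dorne 6, Harke 5, Eskel 7, Farrow 6 (sum 38, leaving 3 seats).
Remainders in descending order: Harke 0.9963, Eskel 0.8385, Brisco 0.5895, Farrow 0.5031, Dorne 0.0726.
Largest remainders: Harke, Eskel, Brisco receive the extra seats.

Brisco 15, Dorne 6, Harke 6, Eskel 8, Farrow 6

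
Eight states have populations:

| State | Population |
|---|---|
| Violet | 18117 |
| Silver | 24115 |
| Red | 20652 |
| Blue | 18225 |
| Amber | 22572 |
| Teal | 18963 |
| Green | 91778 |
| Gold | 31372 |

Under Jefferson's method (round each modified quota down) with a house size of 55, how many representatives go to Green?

Standard divisor 245794/55 ≈ 4468.982; standard quotas: Violet 4.054, Silver 5.396, Red 4.621, Blue 4.078, Amber 5.051, Teal 4.243, Green 20.537, Gold 7.020.
Rounding down gives 4, 5, 4, 4, 5, 4, 20, 7 = 53 seats, so the divisor must be adjusted.
With modified divisor 4150: modified quotas Violet 4.366, Silver 5.811, Red 4.976, Blue 4.392, Amber 5.439, Teal 4.569, Green 22.115, Gold 7.560.
Rounding down: Violet 4, Silver 5, Red 4, Blue 4, Amber 5, Teal 4, Green 22, Gold 7 (total 55).
Green receives 22.

22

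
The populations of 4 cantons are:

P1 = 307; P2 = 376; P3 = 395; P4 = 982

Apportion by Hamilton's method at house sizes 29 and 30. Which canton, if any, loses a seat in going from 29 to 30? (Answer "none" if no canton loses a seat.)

none

At 29 seats: P1 4, P2 5, P3 6, P4 14.
At 30 seats: P1 4, P2 6, P3 6, P4 14.
No canton's allocation decreased.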